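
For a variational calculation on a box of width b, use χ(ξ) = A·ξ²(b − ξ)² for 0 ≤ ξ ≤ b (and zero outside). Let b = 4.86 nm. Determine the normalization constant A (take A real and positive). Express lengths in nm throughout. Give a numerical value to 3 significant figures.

A ≈ 0.0204 nm^(-9/2)

Require ∫ |χ|² dξ = 1 over the whole domain.
Expanding the polynomial and integrating term by term, carrying out the integral gives A² · b^9/630.
Plugging in b = 4.86 yields A = 0.02041.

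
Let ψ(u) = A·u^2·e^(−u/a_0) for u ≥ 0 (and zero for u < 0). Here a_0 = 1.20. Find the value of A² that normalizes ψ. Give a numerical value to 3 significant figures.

A^2 ≈ 0.536

Normalization requires ∫|ψ|² du = 1, integrated from 0 to ∞.
Recall ∫₀^∞ u^m e^(−u/β) du = m!·β^(m+1), the integral (without the A² prefactor) comes out to 3·a_0^5/4.
With a_0 = 1.20: A² = 0.5358 and A = 0.7320.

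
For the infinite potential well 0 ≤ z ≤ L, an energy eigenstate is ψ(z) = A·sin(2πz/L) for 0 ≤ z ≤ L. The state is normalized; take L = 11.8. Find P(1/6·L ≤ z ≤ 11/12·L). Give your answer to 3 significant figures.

P = ∫_{1/6·L}^{11/12·L} |ψ(z)|² dz.
Since A² = 1/(L/2), this is the region integral divided by the full normalization integral.
In terms of u = z/L (A² and the length scale cancel between numerator and denominator), P = [∫_{1/6}^{11/12} sin(2·π·u)^2 du] / [∫_{0}^{1} sin(2·π·u)^2 du].
An antiderivative of sin(2·π·u)^2 is u/2 - sin(4·π·u)/(8·π); evaluating from 1/6 to 11/12 gives √(3)/(8·π) + 3/8, while the full integral is 1/2.
Evaluating gives P = (√(3) + 3·π)/(4·π).

P ≈ 0.888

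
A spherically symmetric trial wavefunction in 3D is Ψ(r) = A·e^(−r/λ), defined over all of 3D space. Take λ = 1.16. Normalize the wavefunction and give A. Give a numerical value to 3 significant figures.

A ≈ 0.452

We need A² ∫|f|² 4πr² dr = 1, taking the integral from 0 to ∞.
(Spherical symmetry: dV = 4πr² dr.)
Recall ∫₀^∞ r^m e^(−r/β) dr = m!·β^(m+1), the integral (without the A² prefactor) comes out to π·λ^3.
So A² = (π·λ^3)^(−1).
Substituting λ = 1.16 gives A² = 0.2039, so A = 0.4516.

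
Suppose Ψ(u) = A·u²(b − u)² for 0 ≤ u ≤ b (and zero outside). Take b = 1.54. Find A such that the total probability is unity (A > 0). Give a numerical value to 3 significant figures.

Normalization requires ∫|Ψ|² du = 1, integrated from 0 to b.
The integral (without the A² prefactor) comes out to b^9/630.
Substituting b = 1.54 gives A² = 12.93, so A = 3.596.

A ≈ 3.60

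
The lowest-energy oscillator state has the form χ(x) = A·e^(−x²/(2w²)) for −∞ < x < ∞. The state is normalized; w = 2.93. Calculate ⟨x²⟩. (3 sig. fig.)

The expectation value is the |χ|²-weighted average of x^2: ∫ x^2|χ|² dx.
Using the Gaussian integral ∫_{−∞}^{∞} e^(−αx²) dx = √(π/α), evaluating both integrals, ⟨x²⟩ = w^2/2.
Putting w = 2.93 gives 4.292.

⟨x^2⟩ ≈ 4.29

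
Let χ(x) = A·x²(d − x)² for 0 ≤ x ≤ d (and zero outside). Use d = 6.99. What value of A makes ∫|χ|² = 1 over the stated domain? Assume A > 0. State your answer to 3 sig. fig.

Normalization requires ∫|χ|² dx = 1, integrated from 0 to d.
Expanding the polynomial and integrating term by term, carrying out the integral gives A² · d^9/630.
Setting this equal to 1 gives A² = 1/(d^9/630).
With d = 6.99: A² = 0.00001581 and A = 0.003977.

A ≈ 0.00398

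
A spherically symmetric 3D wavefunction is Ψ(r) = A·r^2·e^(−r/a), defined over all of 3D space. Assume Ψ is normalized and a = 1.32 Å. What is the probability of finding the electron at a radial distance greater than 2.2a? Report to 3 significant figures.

P ≈ 0.844

With dV = 4πr²dr, the probability is ∫|Ψ|² dV over r > 2.2a.
The full normalization integral is A²·[45·π·a^7/2] = 1, fixing A².
Substituting u = r/a, A², 4π and the length scale all cancel in the ratio: P = ∫_{2.2}^{∞} u^6·e^(-2·u) du / ∫_{0}^{∞} u^6·e^(-2·u) du.
Using ∫ u^6·e^(-2·u) du = -(4·u^6 + 12·u^5 + 30·u^4 + 60·u^3 + 90·u^2 + 90·u + 45)·e^(-2·u)/8, the numerator is ≈ 4.7455 and the denominator is 45/8.
This evaluates to P = 0.8436.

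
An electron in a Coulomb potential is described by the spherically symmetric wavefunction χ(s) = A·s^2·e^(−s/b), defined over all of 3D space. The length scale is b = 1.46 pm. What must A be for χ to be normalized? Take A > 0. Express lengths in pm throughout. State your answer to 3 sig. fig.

A ≈ 0.0316 pm^(-7/2)

Require ∫ |χ|² 4πs² ds = 1 over the whole domain.
(Spherical symmetry: dV = 4πs² ds.)
Carrying out the integral gives A² · 45·π·b^7/2.
So A² = (45·π·b^7/2)^(−1).
Plugging in b = 1.46 yields A = 0.03163.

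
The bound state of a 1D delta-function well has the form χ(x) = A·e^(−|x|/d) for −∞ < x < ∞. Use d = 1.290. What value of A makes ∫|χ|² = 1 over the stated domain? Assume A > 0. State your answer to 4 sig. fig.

A ≈ 0.8805

The normalization condition is ∫|χ|² dx = 1 from −∞ to ∞.
Recall ∫₀^∞ x^m e^(−x/β) dx = m!·β^(m+1), carrying out the integral gives A² · d.
Hence A² = 1/[d].
Substituting d = 1.290 gives A² = 0.77519, so A = 0.88045.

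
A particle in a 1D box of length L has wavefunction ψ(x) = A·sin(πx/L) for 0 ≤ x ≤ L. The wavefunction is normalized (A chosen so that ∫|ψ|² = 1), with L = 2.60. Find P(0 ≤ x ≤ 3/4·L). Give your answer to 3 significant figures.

|ψ|² is the probability density, so P = ∫_{0}^{3/4·L} |ψ|² dx.
The normalization integral ∫|ψ|²dx over the whole domain equals L/2·A², and A² cancels in the ratio.
In terms of u = x/L (A² and the length scale cancel between numerator and denominator), P = [∫_{0}^{3/4} sin(π·u)^2 du] / [∫_{0}^{1} sin(π·u)^2 du].
An antiderivative of sin(π·u)^2 is u/2 - sin(2·π·u)/(4·π); evaluating from 0 to 3/4 gives 1/(4·π) + 3/8, while the full integral is 1/2.
The result is P = (2 + 3·π)/(4·π).

P ≈ 0.909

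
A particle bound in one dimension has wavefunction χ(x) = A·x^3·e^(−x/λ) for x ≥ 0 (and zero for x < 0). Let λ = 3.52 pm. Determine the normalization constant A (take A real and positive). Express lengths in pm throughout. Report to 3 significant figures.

A ≈ 0.00515 pm^(-7/2)

We need A² ∫|f|² dx = 1, taking the integral from 0 to ∞.
With ∫₀^∞ x^6 e^(−αx) dx = 6!/α^7, the integral (without the A² prefactor) comes out to 45·λ^7/8.
So A² = (45·λ^7/8)^(−1).
Substituting λ = 3.52 gives A² = 0.00002655, so A = 0.005153.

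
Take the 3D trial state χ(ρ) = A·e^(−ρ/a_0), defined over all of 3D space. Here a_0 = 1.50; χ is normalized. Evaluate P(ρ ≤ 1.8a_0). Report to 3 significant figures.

P ≈ 0.697

With dV = 4πρ²dρ, the probability is ∫|χ|² dV over ρ ≤ 1.8a_0.
A² is fixed by ∫₀^∞ 4πρ²|χ|² dρ = 1, i.e. A² = (π·a_0^3)^(−1).
Substituting u = ρ/a_0, A², 4π and the length scale all cancel in the ratio: P = ∫_{0}^{1.8} u^2·e^(-2·u) du / ∫_{0}^{∞} u^2·e^(-2·u) du.
An antiderivative of u^2·e^(-2·u) is -(2·u^2 + 2·u + 1)·e^(-2·u)/4; evaluating from 0 to 1.8 gives 1/4 - 277·e^(-18/5)/100, while the full integral is 1/4.
The region integral divided by the full integral gives P = 0.6973.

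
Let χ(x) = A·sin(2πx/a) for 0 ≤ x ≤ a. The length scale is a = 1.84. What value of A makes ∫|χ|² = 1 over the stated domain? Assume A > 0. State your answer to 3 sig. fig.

The normalization condition is ∫|χ|² dx = 1 from 0 to a.
Using sin²θ = (1 − cos 2θ)/2, ∫|χ|² dx = A²·(a/2).
Hence A² = 1/[a/2].
With a = 1.84: A² = 1.087 and A = 1.043.

A ≈ 1.04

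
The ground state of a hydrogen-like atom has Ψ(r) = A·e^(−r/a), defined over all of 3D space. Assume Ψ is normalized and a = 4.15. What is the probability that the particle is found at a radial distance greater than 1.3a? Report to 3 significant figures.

Integrate the radial probability density 4πr²|Ψ|² over r > 1.3a.
Normalization gives A² = 1/(π·a^3).
In terms of u = r/a (A², 4π and the length scale all cancel between numerator and denominator), P = [∫_{1.3}^{∞} u^2·e^(-2·u) du] / [∫_{0}^{∞} u^2·e^(-2·u) du].
An antiderivative of u^2·e^(-2·u) is -(2·u^2 + 2·u + 1)·e^(-2·u)/4; evaluating from 1.3 to ∞ gives 349·e^(-13/5)/200, while the full integral is 1/4.
Taking the ratio yields P = 0.5184.

P ≈ 0.518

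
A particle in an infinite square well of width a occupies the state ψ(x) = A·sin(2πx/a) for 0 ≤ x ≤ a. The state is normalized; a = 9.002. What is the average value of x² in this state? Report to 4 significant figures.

⟨x^2⟩ ≈ 25.99

⟨x²⟩ = ∫ x^2 |ψ|² dx over the full domain.
Using sin²θ = (1 − cos 2θ)/2, evaluating both integrals, ⟨x²⟩ = -a^2/(8·π^2) + a^2/3.
With a = 9.002, ⟨x^2⟩ = 25.986.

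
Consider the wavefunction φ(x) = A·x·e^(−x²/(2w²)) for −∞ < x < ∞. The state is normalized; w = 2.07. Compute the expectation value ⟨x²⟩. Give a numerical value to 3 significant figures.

⟨x^2⟩ ≈ 6.43

By definition ⟨x²⟩ = ∫ x^2 |φ(x)|² dx.
Using the Gaussian integral ∫_{−∞}^{∞} e^(−αx²) dx = √(π/α), evaluating both integrals, ⟨x²⟩ = 3·w^2/2.
Putting w = 2.07 gives 6.427.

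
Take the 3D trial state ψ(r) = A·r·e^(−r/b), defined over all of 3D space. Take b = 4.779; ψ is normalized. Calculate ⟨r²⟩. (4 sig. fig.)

⟨r^2⟩ ≈ 171.3

The expectation value is the |ψ|²-weighted average of r^2: ∫ r^2|ψ|² 4πr² dr.
Using ∫₀^∞ rⁿ e^(−αr) dr = n!/αⁿ⁺¹, since the A² factors cancel between numerator and denominator, ⟨r²⟩ = 15·b^2/2.
Putting b = 4.779 gives 171.29.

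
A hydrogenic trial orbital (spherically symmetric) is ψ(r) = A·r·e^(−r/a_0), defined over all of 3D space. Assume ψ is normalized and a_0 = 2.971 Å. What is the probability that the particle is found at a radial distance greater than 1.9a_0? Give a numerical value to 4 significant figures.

P = ∫ |ψ|² 4πr² dr over r > 1.9a_0.
The full normalization integral is A²·[3·π·a_0^5] = 1, fixing A².
Let u = r/a_0; then A², 4π and the length scale all cancel, so P = ∫_{1.9}^{∞} u^4·e^(-2·u) du ÷ ∫_{0}^{∞} u^4·e^(-2·u) du.
An antiderivative of u^4·e^(-2·u) is -(u^4/2 + u^3 + 3·u^2/2 + 3·u/2 + 3/4)·e^(-2·u); evaluating from 1.9 to ∞ gives ≈ 0.500883, while the full integral is 3/4.
Taking the ratio yields P = 0.66784.

P ≈ 0.6678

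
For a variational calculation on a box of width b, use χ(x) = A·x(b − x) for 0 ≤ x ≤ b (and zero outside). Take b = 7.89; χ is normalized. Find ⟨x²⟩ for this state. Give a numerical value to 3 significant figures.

The expectation value is the |χ|²-weighted average of x^2: ∫ x^2|χ|² dx.
Expanding the polynomial and integrating term by term, the ratio of the moment integral to the normalization integral gives ⟨x²⟩ = 2·b^2/7.
Putting b = 7.89 gives 17.79.

⟨x^2⟩ ≈ 17.8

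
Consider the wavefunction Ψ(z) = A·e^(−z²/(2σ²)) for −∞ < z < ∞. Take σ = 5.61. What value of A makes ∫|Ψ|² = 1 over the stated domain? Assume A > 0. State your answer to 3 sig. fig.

Require ∫ |Ψ|² dz = 1 over the whole domain.
∫|Ψ|² dz = A²·(√(π)·σ).
Plugging in σ = 5.61 yields A = 0.3171.

A ≈ 0.317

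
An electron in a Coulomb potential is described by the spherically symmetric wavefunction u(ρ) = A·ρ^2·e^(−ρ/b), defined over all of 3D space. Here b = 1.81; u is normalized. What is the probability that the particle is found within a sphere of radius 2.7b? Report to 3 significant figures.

P ≈ 0.298

P = ∫ |u|² 4πρ² dρ over ρ ≤ 2.7b.
A² is fixed by ∫₀^∞ 4πρ²|u|² dρ = 1, i.e. A² = (45·π·b^7/2)^(−1).
Substituting t = ρ/b, A², 4π and the length scale all cancel in the ratio: P = ∫_{0}^{2.7} t^6·e^(-2·t) dt / ∫_{0}^{∞} t^6·e^(-2·t) dt.
An antiderivative of t^6·e^(-2·t) is -(4·t^6 + 12·t^5 + 30·t^4 + 60·t^3 + 90·t^2 + 90·t + 45)·e^(-2·t)/8; evaluating from 0 to 2.7 gives ≈ 1.6781, while the full integral is 45/8.
This evaluates to P = 0.2983.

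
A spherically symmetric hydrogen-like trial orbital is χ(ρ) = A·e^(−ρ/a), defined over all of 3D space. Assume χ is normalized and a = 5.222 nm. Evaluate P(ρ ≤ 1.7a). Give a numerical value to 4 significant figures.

With dV = 4πρ²dρ, the probability is ∫|χ|² dV over ρ ≤ 1.7a.
A² is fixed by ∫₀^∞ 4πρ²|χ|² dρ = 1, i.e. A² = (π·a^3)^(−1).
In terms of u = ρ/a (A², 4π and the length scale all cancel between numerator and denominator), P = [∫_{0}^{1.7} u^2·e^(-2·u) du] / [∫_{0}^{∞} u^2·e^(-2·u) du].
An antiderivative of u^2·e^(-2·u) is -(2·u^2 + 2·u + 1)·e^(-2·u)/4; evaluating from 0 to 1.7 gives 1/4 - 509·e^(-17/5)/200, while the full integral is 1/4.
The region integral divided by the full integral gives P = 0.66026.

P ≈ 0.6603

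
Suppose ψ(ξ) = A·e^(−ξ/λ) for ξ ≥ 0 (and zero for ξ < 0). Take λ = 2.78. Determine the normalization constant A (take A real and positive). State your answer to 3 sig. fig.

Require ∫ |ψ|² dξ = 1 over the whole domain.
With ψ = A·e^(−ξ/λ), the integral evaluates to A²·[λ/2].
So A² = (λ/2)^(−1).
Plugging in λ = 2.78 yields A = 0.8482.

A ≈ 0.848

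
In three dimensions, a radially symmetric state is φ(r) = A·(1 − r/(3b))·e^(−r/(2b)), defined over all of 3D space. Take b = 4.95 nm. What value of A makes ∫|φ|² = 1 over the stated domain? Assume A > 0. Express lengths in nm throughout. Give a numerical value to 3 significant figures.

A ≈ 0.0314 nm^(-3/2)

Normalization requires ∫|φ|² 4πr² dr = 1, integrated from 0 to ∞.
Carrying out the integral gives A² · 8·π·b^3/3.
Setting this equal to 1 gives A² = 1/(8·π·b^3/3).
Plugging in b = 4.95 yields A = 0.03137.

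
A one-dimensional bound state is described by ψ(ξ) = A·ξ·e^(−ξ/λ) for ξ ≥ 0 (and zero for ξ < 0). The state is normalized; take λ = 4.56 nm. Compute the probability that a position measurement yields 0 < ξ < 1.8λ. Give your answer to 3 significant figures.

P = ∫_{0}^{1.8λ} |ψ(ξ)|² dξ.
The normalization integral ∫|ψ|²dξ over the whole domain equals λ^3/4·A², and A² cancels in the ratio.
Substituting u = ξ/λ, A² and the length scale cancel in the ratio: P = ∫_{0}^{1.8} u^2·e^(-2·u) du / ∫_{0}^{∞} u^2·e^(-2·u) du.
With ∫ u^2·e^(-2·u) du = -(2·u^2 + 2·u + 1)·e^(-2·u)/4 + C, the region integral is 1/4 - 277·e^(-18/5)/100 and the full one is 1/4.
Taking the ratio, P = 0.6973.

P ≈ 0.697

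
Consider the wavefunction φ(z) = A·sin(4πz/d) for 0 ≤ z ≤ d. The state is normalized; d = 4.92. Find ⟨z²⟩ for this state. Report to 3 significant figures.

⟨z^2⟩ ≈ 7.99

The expectation value is the |φ|²-weighted average of z^2: ∫ z^2|φ|² dz.
With ∫₀^d sin²(nπz/d) dz = d/2, since the A² factors cancel between numerator and denominator, ⟨z²⟩ = -d^2/(32·π^2) + d^2/3.
Putting d = 4.92 gives 7.992.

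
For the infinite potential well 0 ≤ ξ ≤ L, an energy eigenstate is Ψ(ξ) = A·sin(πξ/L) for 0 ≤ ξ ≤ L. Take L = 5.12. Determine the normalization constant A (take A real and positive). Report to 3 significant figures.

A ≈ 0.625

The normalization condition is ∫|Ψ|² dξ = 1 from 0 to L.
Using sin²θ = (1 − cos 2θ)/2, with Ψ = A·sin(πξ/L), the integral evaluates to A²·[L/2].
Setting this equal to 1 gives A² = 1/(L/2).
Plugging in L = 5.12 yields A = 0.6250.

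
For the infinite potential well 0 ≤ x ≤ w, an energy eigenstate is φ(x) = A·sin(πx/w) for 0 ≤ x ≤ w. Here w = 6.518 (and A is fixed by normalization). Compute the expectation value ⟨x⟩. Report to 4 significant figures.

⟨x⟩ ≈ 3.259

The expectation value is the |φ|²-weighted average of x: ∫ x|φ|² dx.
With ∫₀^w sin²(nπx/w) dx = w/2, since the A² factors cancel between numerator and denominator, ⟨x⟩ = w/2.
With w = 6.518, ⟨x⟩ = 3.2590.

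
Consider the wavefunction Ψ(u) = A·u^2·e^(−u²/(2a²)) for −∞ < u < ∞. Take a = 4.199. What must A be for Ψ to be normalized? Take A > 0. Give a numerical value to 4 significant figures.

Require ∫ |Ψ|² du = 1 over the whole domain.
∫|Ψ|² du = A²·(3·√(π)·a^5/4).
Setting this equal to 1 gives A² = 1/(3·√(π)·a^5/4).
With a = 4.199: A² = 0.00057628 and A = 0.024006.

A ≈ 0.02401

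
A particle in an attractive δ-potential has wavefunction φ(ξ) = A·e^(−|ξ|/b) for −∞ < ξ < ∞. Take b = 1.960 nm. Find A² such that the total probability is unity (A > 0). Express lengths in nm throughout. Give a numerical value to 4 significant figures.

Require ∫ |φ|² dξ = 1 over the whole domain.
∫|φ|² dξ = A²·(b).
So A² = (b)^(−1).
Substituting b = 1.960 gives A² = 0.51020, so A = 0.71429.

A^2 ≈ 0.5102 nm^(-1)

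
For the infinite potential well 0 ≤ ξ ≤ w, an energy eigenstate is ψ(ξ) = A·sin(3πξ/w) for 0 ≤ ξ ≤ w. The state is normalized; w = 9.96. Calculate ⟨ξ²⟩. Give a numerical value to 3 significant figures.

By definition ⟨ξ²⟩ = ∫ ξ^2 |ψ(ξ)|² dξ.
The ratio of the moment integral to the normalization integral gives ⟨ξ²⟩ = -w^2/(18·π^2) + w^2/3.
Putting w = 9.96 gives 32.51.

⟨ξ^2⟩ ≈ 32.5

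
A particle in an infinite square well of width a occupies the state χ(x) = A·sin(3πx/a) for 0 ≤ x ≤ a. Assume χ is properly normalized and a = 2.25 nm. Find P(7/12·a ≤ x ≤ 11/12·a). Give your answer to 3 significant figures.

The probability is P = ∫ |χ|² dx over [7/12·a, 11/12·a].
Since A² = 1/(a/2), this is the region integral divided by the full normalization integral.
In terms of u = x/a (A² and the length scale cancel between numerator and denominator), P = [∫_{7/12}^{11/12} sin(3·π·u)^2 du] / [∫_{0}^{1} sin(3·π·u)^2 du].
An antiderivative of sin(3·π·u)^2 is u/2 - sin(6·π·u)/(12·π); evaluating from 7/12 to 11/12 gives 1/6, while the full integral is 1/2.
Evaluating gives P = 1/3.

P ≈ 0.333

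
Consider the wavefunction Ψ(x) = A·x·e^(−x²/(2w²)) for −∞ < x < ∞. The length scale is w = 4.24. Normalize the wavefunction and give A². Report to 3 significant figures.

A^2 ≈ 0.0148

The normalization condition is ∫|Ψ|² dx = 1 from −∞ to ∞.
Carrying out the integral gives A² · √(π)·w^3/2.
Setting this equal to 1 gives A² = 1/(√(π)·w^3/2).
Plugging in w = 4.24 yields A = 0.1217.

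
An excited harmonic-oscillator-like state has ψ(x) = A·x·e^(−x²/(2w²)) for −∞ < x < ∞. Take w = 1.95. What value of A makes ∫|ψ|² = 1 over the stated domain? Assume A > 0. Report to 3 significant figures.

We need A² ∫|f|² dx = 1, taking the integral from −∞ to ∞.
Differentiating ∫e^(−αx²) dx = √(π/α) under α to get the higher moments, carrying out the integral gives A² · √(π)·w^3/2.
So A² = (√(π)·w^3/2)^(−1).
Substituting w = 1.95 gives A² = 0.1522, so A = 0.3901.

A ≈ 0.390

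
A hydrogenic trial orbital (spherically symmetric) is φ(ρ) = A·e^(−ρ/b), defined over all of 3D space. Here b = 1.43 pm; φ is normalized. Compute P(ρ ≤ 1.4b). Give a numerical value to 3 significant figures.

Integrate the radial probability density 4πρ²|φ|² over ρ ≤ 1.4b.
Normalization gives A² = 1/(π·b^3).
Substituting u = ρ/b, A², 4π and the length scale all cancel in the ratio: P = ∫_{0}^{1.4} u^2·e^(-2·u) du / ∫_{0}^{∞} u^2·e^(-2·u) du.
An antiderivative of u^2·e^(-2·u) is -(2·u^2 + 2·u + 1)·e^(-2·u)/4; evaluating from 0 to 1.4 gives 1/4 - 193·e^(-14/5)/100, while the full integral is 1/4.
This evaluates to P = 0.5305.

P ≈ 0.531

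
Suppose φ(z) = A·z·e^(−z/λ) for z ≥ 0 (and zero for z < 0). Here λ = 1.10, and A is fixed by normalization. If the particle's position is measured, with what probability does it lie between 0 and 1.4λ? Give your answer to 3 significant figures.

P ≈ 0.531

The probability is P = ∫ |φ|² dz over [0, 1.4λ].
With A² fixed by ∫|φ|² = 1, i.e. A² = (λ^3/4)^(−1), substitute and integrate.
Substituting u = z/λ, A² and the length scale cancel in the ratio: P = ∫_{0}^{1.4} u^2·e^(-2·u) du / ∫_{0}^{∞} u^2·e^(-2·u) du.
An antiderivative of u^2·e^(-2·u) is -(2·u^2 + 2·u + 1)·e^(-2·u)/4; evaluating from 0 to 1.4 gives 1/4 - 193·e^(-14/5)/100, while the full integral is 1/4.
This works out to P = 0.5305.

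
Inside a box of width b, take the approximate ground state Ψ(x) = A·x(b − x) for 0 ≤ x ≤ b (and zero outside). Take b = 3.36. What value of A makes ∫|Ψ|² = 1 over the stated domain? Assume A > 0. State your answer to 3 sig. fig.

We need A² ∫|f|² dx = 1, taking the integral from 0 to b.
Expanding the polynomial and integrating term by term, ∫|Ψ|² dx = A²·(b^5/30).
Hence A² = 1/[b^5/30].
Substituting b = 3.36 gives A² = 0.07005, so A = 0.2647.

A ≈ 0.265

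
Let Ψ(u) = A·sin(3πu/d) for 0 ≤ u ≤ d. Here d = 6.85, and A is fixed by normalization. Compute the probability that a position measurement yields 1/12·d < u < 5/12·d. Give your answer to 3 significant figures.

P = ∫_{1/12·d}^{5/12·d} |Ψ(u)|² du.
Since A² = 1/(d/2), this is the region integral divided by the full normalization integral.
Substituting t = u/d, A² and the length scale cancel in the ratio: P = ∫_{1/12}^{5/12} sin(3·π·t)^2 dt / ∫_{0}^{1} sin(3·π·t)^2 dt.
Using ∫ sin(3·π·t)^2 dt = t/2 - sin(6·π·t)/(12·π), the numerator is 1/6 and the denominator is 1/2.
This works out to P = 1/3.

P ≈ 0.333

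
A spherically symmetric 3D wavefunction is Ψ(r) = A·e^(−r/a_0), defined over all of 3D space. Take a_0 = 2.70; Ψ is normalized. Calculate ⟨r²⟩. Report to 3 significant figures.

By definition ⟨r²⟩ = ∫ r^2 |Ψ(r)|² 4πr² dr.
The ratio of the moment integral to the normalization integral gives ⟨r²⟩ = 3·a_0^2.
Putting a_0 = 2.70 gives 21.87.

⟨r^2⟩ ≈ 21.9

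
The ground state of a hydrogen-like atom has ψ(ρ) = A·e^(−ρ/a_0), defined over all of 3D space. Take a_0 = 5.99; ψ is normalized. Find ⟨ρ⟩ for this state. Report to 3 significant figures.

By definition ⟨ρ⟩ = ∫ ρ |ψ(ρ)|² 4πρ² dρ.
The ratio of the moment integral to the normalization integral gives ⟨ρ⟩ = 3·a_0/2.
Putting a_0 = 5.99 gives 8.985.

⟨ρ⟩ ≈ 8.99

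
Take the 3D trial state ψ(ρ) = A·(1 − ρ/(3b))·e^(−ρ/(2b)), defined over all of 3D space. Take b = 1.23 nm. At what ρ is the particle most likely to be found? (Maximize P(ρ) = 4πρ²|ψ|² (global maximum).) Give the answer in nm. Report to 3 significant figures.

The maximum of P(ρ) = 4πρ²|ψ|² occurs where its derivative vanishes.
This gives ρ = b.
With b = 1.23, the most probable radial distance is 1.230 nm.

ρ ≈ 1.23 nm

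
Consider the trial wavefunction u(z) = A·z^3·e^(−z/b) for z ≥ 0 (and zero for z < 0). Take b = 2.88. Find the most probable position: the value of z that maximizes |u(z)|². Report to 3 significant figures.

z ≈ 8.64

Differentiate |u(z)|² with respect to z and set to zero.
This gives z = 3·b.
With b = 2.88, the most probable position is 8.640.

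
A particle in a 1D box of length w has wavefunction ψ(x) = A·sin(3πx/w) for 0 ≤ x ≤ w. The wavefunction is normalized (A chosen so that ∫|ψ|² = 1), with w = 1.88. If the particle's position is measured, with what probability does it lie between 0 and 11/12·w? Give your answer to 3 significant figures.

P ≈ 0.970

|ψ|² is the probability density, so P = ∫_{0}^{11/12·w} |ψ|² dx.
With A² fixed by ∫|ψ|² = 1, i.e. A² = (w/2)^(−1), substitute and integrate.
Let u = x/w; then A² and the length scale cancel, so P = ∫_{0}^{11/12} sin(3·π·u)^2 du ÷ ∫_{0}^{1} sin(3·π·u)^2 du.
Using ∫ sin(3·π·u)^2 du = u/2 - sin(6·π·u)/(12·π), the numerator is 1/(12·π) + 11/24 and the denominator is 1/2.
This works out to P = (2 + 11·π)/(12·π).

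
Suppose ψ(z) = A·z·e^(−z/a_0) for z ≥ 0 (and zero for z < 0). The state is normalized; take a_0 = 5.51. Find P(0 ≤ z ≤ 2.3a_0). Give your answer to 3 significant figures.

P = ∫_{0}^{2.3a_0} |ψ(z)|² dz.
The normalization integral ∫|ψ|²dz over the whole domain equals a_0^3/4·A², and A² cancels in the ratio.
Let u = z/a_0; then A² and the length scale cancel, so P = ∫_{0}^{2.3} u^2·e^(-2·u) du ÷ ∫_{0}^{∞} u^2·e^(-2·u) du.
With ∫ u^2·e^(-2·u) du = -(2·u^2 + 2·u + 1)·e^(-2·u)/4 + C, the region integral is 1/4 - 809·e^(-23/5)/200 and the full one is 1/4.
The result is P = 0.8374.

P ≈ 0.837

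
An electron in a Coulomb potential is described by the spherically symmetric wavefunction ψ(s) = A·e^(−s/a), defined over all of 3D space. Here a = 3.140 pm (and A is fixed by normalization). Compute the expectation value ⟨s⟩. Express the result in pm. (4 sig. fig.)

⟨s⟩ ≈ 4.710 pm

By definition ⟨s⟩ = ∫ s |ψ(s)|² 4πs² ds.
Using ∫₀^∞ sⁿ e^(−αs) ds = n!/αⁿ⁺¹, evaluating both integrals, ⟨s⟩ = 3·a/2.
With a = 3.140, ⟨s⟩ = 4.7100.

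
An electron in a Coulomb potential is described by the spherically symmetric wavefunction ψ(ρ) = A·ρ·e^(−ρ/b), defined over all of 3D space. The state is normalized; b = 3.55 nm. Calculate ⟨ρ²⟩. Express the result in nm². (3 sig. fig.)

By definition ⟨ρ²⟩ = ∫ ρ^2 |ψ(ρ)|² 4πρ² dρ.
Using ∫₀^∞ ρⁿ e^(−αρ) dρ = n!/αⁿ⁺¹, since the A² factors cancel between numerator and denominator, ⟨ρ²⟩ = 15·b^2/2.
Putting b = 3.55 gives 94.52.

⟨ρ^2⟩ ≈ 94.5 nm^2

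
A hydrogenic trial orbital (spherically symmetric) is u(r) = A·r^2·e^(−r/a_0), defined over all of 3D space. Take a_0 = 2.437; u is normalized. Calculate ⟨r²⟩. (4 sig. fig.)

⟨r²⟩ = ∫ r^2 |u|² 4πr² dr over the full domain.
Using ∫₀^∞ rⁿ e^(−αr) dr = n!/αⁿ⁺¹, since the A² factors cancel between numerator and denominator, ⟨r²⟩ = 14·a_0^2.
Putting a_0 = 2.437 gives 83.146.

⟨r^2⟩ ≈ 83.15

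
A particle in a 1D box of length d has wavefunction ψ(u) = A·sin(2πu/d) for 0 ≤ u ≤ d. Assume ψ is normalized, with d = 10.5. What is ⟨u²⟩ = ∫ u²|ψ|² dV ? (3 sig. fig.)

⟨u^2⟩ ≈ 35.4

⟨u²⟩ = ∫ u^2 |ψ|² du over the full domain.
Using sin²θ = (1 − cos 2θ)/2, since the A² factors cancel between numerator and denominator, ⟨u²⟩ = -d^2/(8·π^2) + d^2/3.
With d = 10.5, ⟨u^2⟩ = 35.35.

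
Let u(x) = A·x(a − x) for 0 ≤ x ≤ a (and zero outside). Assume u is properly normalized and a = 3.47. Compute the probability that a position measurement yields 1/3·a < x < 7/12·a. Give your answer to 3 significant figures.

|u|² is the probability density, so P = ∫_{1/3·a}^{7/12·a} |u|² dx.
With A² fixed by ∫|u|² = 1, i.e. A² = (a^5/30)^(−1), substitute and integrate.
Let t = x/a; then A² and the length scale cancel, so P = ∫_{1/3}^{7/12} t^2·(1 - t)^2 dt ÷ ∫_{0}^{1} t^2·(1 - t)^2 dt.
With ∫ t^2·(1 - t)^2 dt = t^3·(6·t^2 - 15·t + 10)/30 + C, the region integral is ≈ 0.014783 and the full one is 1/30.
This works out to P = 0.4435.

P ≈ 0.444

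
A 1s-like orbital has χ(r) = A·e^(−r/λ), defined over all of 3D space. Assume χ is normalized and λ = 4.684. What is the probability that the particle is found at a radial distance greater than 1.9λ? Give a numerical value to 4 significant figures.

P ≈ 0.2689

Integrate the radial probability density 4πr²|χ|² over r > 1.9λ.
A² is fixed by ∫₀^∞ 4πr²|χ|² dr = 1, i.e. A² = (π·λ^3)^(−1).
Substituting u = r/λ, A², 4π and the length scale all cancel in the ratio: P = ∫_{1.9}^{∞} u^2·e^(-2·u) du / ∫_{0}^{∞} u^2·e^(-2·u) du.
Using ∫ u^2·e^(-2·u) du = -(2·u^2 + 2·u + 1)·e^(-2·u)/4, the numerator is 601·e^(-19/5)/200 and the denominator is 1/4.
The region integral divided by the full integral gives P = 0.26890.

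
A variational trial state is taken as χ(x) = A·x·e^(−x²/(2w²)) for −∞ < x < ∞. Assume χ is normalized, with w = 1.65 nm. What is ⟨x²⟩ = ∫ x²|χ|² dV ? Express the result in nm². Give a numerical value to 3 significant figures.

⟨x²⟩ = ∫ x^2 |χ|² dx over the full domain.
Using the Gaussian integral ∫_{−∞}^{∞} e^(−αx²) dx = √(π/α), since the A² factors cancel between numerator and denominator, ⟨x²⟩ = 3·w^2/2.
Putting w = 1.65 gives 4.084.

⟨x^2⟩ ≈ 4.08 nm^2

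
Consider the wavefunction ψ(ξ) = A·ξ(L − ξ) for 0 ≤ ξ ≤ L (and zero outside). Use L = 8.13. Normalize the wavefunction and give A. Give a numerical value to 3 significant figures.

Require ∫ |ψ|² dξ = 1 over the whole domain.
Expanding the polynomial and integrating term by term, the integral (without the A² prefactor) comes out to L^5/30.
Plugging in L = 8.13 yields A = 0.02906.

A ≈ 0.0291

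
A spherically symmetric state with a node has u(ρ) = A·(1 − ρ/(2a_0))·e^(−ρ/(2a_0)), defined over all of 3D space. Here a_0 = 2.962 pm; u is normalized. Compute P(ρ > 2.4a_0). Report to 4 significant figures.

P ≈ 0.9459

P = ∫ |u|² 4πρ² dρ over ρ > 2.4a_0.
The full normalization integral is A²·[8·π·a_0^3] = 1, fixing A².
Let t = ρ/a_0; then A², 4π and the length scale all cancel, so P = ∫_{2.4}^{∞} t^2·(1 - t/2)^2·e^(-t) dt ÷ ∫_{0}^{∞} t^2·(1 - t/2)^2·e^(-t) dt.
An antiderivative of t^2·(1 - t/2)^2·e^(-t) is -(t^4/4 + t^2 + 2·t + 2)·e^(-t); evaluating from 2.4 to ∞ gives ≈ 1.89187, while the full integral is 2.
Taking the ratio yields P = 0.94593.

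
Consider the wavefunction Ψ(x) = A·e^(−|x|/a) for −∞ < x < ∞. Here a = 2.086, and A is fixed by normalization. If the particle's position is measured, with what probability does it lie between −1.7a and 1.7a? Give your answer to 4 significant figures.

P = ∫_{−1.7a}^{1.7a} |Ψ(x)|² dx.
With A² fixed by ∫|Ψ|² = 1, i.e. A² = (a)^(−1), substitute and integrate.
By symmetry take twice the x ≥ 0 contribution in numerator and denominator; the 2's cancel. In terms of u = x/a (A² and the length scale cancel between numerator and denominator), P = [∫_{0}^{1.7} e^(-2·u) du] / [∫_{0}^{∞} e^(-2·u) du].
An antiderivative of e^(-2·u) is -e^(-2·u)/2; evaluating from 0 to 1.7 gives 1/2 - e^(-17/5)/2, while the full integral is 1/2.
The result is P = 0.96663.

P ≈ 0.9666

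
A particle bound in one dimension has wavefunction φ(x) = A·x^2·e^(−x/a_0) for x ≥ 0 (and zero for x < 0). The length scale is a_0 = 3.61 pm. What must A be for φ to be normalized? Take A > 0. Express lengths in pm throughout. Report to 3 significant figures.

A ≈ 0.0466 pm^(-5/2)

Require ∫ |φ|² dx = 1 over the whole domain.
With φ = A·x^2·e^(−x/a_0), the integral evaluates to A²·[3·a_0^5/4].
So A² = (3·a_0^5/4)^(−1).
With a_0 = 3.61: A² = 0.002175 and A = 0.04663.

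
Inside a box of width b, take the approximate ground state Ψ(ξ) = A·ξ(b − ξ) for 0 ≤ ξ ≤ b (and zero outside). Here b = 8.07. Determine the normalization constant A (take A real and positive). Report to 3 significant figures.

A ≈ 0.0296

We need A² ∫|f|² dξ = 1, taking the integral from 0 to b.
Expanding the polynomial and integrating term by term, ∫|Ψ|² dξ = A²·(b^5/30).
So A² = (b^5/30)^(−1).
Plugging in b = 8.07 yields A = 0.02961.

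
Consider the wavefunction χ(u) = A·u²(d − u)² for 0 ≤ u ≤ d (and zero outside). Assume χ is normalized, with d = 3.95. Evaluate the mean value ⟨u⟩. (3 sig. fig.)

⟨u⟩ ≈ 1.98

By definition ⟨u⟩ = ∫ u |χ(u)|² du.
Evaluating both integrals, ⟨u⟩ = d/2.
Putting d = 3.95 gives 1.975.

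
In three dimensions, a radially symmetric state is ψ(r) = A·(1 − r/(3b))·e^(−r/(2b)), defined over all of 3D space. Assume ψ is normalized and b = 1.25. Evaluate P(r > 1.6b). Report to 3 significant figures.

P ≈ 0.728

Integrate the radial probability density 4πr²|ψ|² over r > 1.6b.
A² is fixed by ∫₀^∞ 4πr²|ψ|² dr = 1, i.e. A² = (8·π·b^3/3)^(−1).
In terms of u = r/b (A², 4π and the length scale all cancel between numerator and denominator), P = [∫_{1.6}^{∞} u^2·(1 - u/3)^2·e^(-u) du] / [∫_{0}^{∞} u^2·(1 - u/3)^2·e^(-u) du].
Using ∫ u^2·(1 - u/3)^2·e^(-u) du = (-u^4 + 2·u^3 - 3·u^2 - 6·u - 6)·e^(-u)/9, the numerator is ≈ 0.48548 and the denominator is 2/3.
The region integral divided by the full integral gives P = 0.7282.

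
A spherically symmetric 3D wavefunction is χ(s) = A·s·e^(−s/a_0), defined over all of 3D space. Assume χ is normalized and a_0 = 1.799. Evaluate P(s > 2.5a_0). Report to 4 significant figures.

P ≈ 0.4405

P = ∫ |χ|² 4πs² ds over s > 2.5a_0.
Normalization gives A² = 1/(3·π·a_0^5).
Substituting u = s/a_0, A², 4π and the length scale all cancel in the ratio: P = ∫_{2.5}^{∞} u^4·e^(-2·u) du / ∫_{0}^{∞} u^4·e^(-2·u) du.
An antiderivative of u^4·e^(-2·u) is -(u^4/2 + u^3 + 3·u^2/2 + 3·u/2 + 3/4)·e^(-2·u); evaluating from 2.5 to ∞ gives 1569·e^(-5)/32, while the full integral is 3/4.
This evaluates to P = 0.44049.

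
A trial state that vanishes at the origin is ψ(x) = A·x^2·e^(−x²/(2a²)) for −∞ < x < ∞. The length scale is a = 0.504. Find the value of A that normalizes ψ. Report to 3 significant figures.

The normalization condition is ∫|ψ|² dx = 1 from −∞ to ∞.
Carrying out the integral gives A² · 3·√(π)·a^5/4.
So A² = (3·√(π)·a^5/4)^(−1).
Substituting a = 0.504 gives A² = 23.13, so A = 4.810.

A ≈ 4.81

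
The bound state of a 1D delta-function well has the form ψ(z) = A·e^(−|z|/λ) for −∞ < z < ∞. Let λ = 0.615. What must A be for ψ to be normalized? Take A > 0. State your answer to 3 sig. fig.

A ≈ 1.28

Normalization requires ∫|ψ|² dz = 1, integrated from −∞ to ∞.
With ∫₀^∞ z^0 e^(−αz) dz = 0!/α^1, with ψ = A·e^(−|z|/λ), the integral evaluates to A²·[λ].
Setting this equal to 1 gives A² = 1/(λ).
Plugging in λ = 0.615 yields A = 1.275.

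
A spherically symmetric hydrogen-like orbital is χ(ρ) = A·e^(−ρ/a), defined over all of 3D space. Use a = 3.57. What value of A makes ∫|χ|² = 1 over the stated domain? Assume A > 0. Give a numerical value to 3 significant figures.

A ≈ 0.0836

Normalization requires ∫|χ|² 4πρ² dρ = 1, integrated from 0 to ∞.
The angular integral contributes 4π, leaving ∫₀^∞ ρ²|χ|² dρ.
Recall ∫₀^∞ ρ^m e^(−ρ/β) dρ = m!·β^(m+1), the integral (without the A² prefactor) comes out to π·a^3.
So A² = (π·a^3)^(−1).
With a = 3.57: A² = 0.006996 and A = 0.08364.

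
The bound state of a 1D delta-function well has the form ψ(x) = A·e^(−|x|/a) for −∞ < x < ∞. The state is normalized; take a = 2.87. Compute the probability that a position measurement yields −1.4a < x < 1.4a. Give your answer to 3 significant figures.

P ≈ 0.939

|ψ|² is the probability density, so P = ∫_{−1.4a}^{1.4a} |ψ|² dx.
Since A² = 1/(a), this is the region integral divided by the full normalization integral.
By symmetry take twice the x ≥ 0 contribution in numerator and denominator; the 2's cancel. Let u = x/a; then A² and the length scale cancel, so P = ∫_{0}^{1.4} e^(-2·u) du ÷ ∫_{0}^{∞} e^(-2·u) du.
With ∫ e^(-2·u) du = -e^(-2·u)/2 + C, the region integral is 1/2 - e^(-14/5)/2 and the full one is 1/2.
Taking the ratio, P = 0.9392.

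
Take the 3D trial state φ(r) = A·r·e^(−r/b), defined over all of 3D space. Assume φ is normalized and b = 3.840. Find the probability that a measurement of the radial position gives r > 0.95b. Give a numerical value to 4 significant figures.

P ≈ 0.9559

With dV = 4πr²dr, the probability is ∫|φ|² dV over r > 0.95b.
Normalization gives A² = 1/(3·π·b^5).
In terms of u = r/b (A², 4π and the length scale all cancel between numerator and denominator), P = [∫_{0.95}^{∞} u^4·e^(-2·u) du] / [∫_{0}^{∞} u^4·e^(-2·u) du].
An antiderivative of u^4·e^(-2·u) is -(u^4/2 + u^3 + 3·u^2/2 + 3·u/2 + 3/4)·e^(-2·u); evaluating from 0.95 to ∞ gives ≈ 0.716939, while the full integral is 3/4.
Taking the ratio yields P = 0.95592.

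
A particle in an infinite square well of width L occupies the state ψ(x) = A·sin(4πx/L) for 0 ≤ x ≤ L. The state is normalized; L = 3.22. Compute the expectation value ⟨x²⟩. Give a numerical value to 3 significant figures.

⟨x²⟩ = ∫ x^2 |ψ|² dx over the full domain.
With ∫₀^L sin²(nπx/L) dx = L/2, the ratio of the moment integral to the normalization integral gives ⟨x²⟩ = -L^2/(32·π^2) + L^2/3.
Putting L = 3.22 gives 3.423.

⟨x^2⟩ ≈ 3.42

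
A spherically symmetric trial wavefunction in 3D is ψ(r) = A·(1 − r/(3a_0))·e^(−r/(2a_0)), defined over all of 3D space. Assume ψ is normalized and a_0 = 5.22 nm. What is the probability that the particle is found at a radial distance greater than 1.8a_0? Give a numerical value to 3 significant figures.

Integrate the radial probability density 4πr²|ψ|² over r > 1.8a_0.
Normalization gives A² = 1/(8·π·a_0^3/3).
Substituting u = r/a_0, A², 4π and the length scale all cancel in the ratio: P = ∫_{1.8}^{∞} u^2·(1 - u/3)^2·e^(-u) du / ∫_{0}^{∞} u^2·(1 - u/3)^2·e^(-u) du.
With ∫ u^2·(1 - u/3)^2·e^(-u) du = (-u^4 + 2·u^3 - 3·u^2 - 6·u - 6)·e^(-u)/9 + C, the region integral is 5282·e^(-9/5)/1875 and the full one is 2/3.
Taking the ratio yields P = 0.6985.

P ≈ 0.698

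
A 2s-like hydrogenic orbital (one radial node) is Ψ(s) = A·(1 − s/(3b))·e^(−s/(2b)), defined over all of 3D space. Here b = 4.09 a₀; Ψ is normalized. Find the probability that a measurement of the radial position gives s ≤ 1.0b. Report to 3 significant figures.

Integrate the radial probability density 4πs²|Ψ|² over s ≤ 1.0b.
The full normalization integral is A²·[8·π·b^3/3] = 1, fixing A².
Substituting u = s/b, A², 4π and the length scale all cancel in the ratio: P = ∫_{0}^{1.0} u^2·(1 - u/3)^2·e^(-u) du / ∫_{0}^{∞} u^2·(1 - u/3)^2·e^(-u) du.
With ∫ u^2·(1 - u/3)^2·e^(-u) du = (-u^4 + 2·u^3 - 3·u^2 - 6·u - 6)·e^(-u)/9 + C, the region integral is 2/3 - 14·e^(-1)/9 and the full one is 2/3.
Taking the ratio yields P = 0.1416.

P ≈ 0.142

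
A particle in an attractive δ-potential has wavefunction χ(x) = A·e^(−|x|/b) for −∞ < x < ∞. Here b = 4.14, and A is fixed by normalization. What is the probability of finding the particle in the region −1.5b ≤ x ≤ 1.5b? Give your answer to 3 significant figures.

P = ∫_{−1.5b}^{1.5b} |χ(x)|² dx.
Since A² = 1/(b), this is the region integral divided by the full normalization integral.
By symmetry take twice the x ≥ 0 contribution in numerator and denominator; the 2's cancel. In terms of u = x/b (A² and the length scale cancel between numerator and denominator), P = [∫_{0}^{1.5} e^(-2·u) du] / [∫_{0}^{∞} e^(-2·u) du].
With ∫ e^(-2·u) du = -e^(-2·u)/2 + C, the region integral is 1/2 - e^(-3)/2 and the full one is 1/2.
Evaluating gives P = 0.9502.

P ≈ 0.950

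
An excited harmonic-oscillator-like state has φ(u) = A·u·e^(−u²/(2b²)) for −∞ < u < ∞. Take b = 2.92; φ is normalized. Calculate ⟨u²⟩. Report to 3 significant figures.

⟨u^2⟩ ≈ 12.8

By definition ⟨u²⟩ = ∫ u^2 |φ(u)|² du.
Evaluating both integrals, ⟨u²⟩ = 3·b^2/2.
Putting b = 2.92 gives 12.79.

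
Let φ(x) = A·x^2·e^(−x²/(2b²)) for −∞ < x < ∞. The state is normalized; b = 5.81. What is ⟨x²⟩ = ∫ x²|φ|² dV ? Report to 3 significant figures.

⟨x²⟩ = ∫ x^2 |φ|² dx over the full domain.
The ratio of the moment integral to the normalization integral gives ⟨x²⟩ = 5·b^2/2.
Putting b = 5.81 gives 84.39.

⟨x^2⟩ ≈ 84.4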